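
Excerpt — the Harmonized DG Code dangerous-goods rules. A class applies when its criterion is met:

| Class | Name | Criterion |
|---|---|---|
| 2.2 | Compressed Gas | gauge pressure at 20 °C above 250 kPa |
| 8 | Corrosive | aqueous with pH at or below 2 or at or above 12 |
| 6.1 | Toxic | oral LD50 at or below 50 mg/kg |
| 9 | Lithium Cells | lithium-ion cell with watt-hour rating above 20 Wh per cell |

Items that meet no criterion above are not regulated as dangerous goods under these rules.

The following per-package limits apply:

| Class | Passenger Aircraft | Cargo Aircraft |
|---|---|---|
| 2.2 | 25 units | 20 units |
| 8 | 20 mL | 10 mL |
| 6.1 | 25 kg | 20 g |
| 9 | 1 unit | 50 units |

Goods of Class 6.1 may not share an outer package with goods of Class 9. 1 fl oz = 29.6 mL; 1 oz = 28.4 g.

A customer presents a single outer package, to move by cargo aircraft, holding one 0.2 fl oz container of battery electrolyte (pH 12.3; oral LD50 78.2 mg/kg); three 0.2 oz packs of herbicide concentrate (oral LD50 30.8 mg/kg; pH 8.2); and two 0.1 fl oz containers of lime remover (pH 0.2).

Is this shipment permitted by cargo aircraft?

No

The battery electrolyte has pH 12.3, which is ≥ 12, so it is Class 8 (Corrosive).
With oral LD50 30.8 mg/kg (≤ 50 mg/kg), the herbicide concentrate falls in Class 6.1.
Lime remover: pH 0.2 ≤ 2 → Class 8 (Corrosive).
Class 8 net quantity: (one 0.2 fl oz container = 5.92 mL) + (two 0.1 fl oz containers = 5.92 mL) = 11.84 mL.
That exceeds the Class 8 cargo aircraft limit of 10 mL.
Class 6.1 quantity: three 0.2 oz packs = 17.04 g.
That is within the Class 6.1 cargo aircraft limit of 20 g.
The segregation rule (Class 6.1 with Class 9) does not apply to Class 8 with Class 6.1.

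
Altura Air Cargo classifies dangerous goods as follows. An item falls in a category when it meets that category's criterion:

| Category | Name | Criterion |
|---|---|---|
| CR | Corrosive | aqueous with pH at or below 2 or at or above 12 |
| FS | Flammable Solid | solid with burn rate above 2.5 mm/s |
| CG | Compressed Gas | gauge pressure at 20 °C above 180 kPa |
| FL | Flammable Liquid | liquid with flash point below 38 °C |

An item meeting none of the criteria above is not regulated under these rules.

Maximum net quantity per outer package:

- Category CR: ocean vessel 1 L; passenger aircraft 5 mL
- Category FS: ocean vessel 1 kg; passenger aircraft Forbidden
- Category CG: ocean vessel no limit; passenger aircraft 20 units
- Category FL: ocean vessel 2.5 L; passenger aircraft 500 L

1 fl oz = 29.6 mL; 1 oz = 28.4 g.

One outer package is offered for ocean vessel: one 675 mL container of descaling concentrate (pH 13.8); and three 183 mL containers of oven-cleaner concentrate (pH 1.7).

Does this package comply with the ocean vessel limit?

Descaling concentrate: pH 13.8 ≥ 12 → Category CR (Corrosive).
Oven-cleaner concentrate: pH 1.7 ≤ 2 → Category CR (Corrosive).
Category CR net quantity: 675 mL + (three 183 mL containers = 549 mL) = 1.224 L.
1.224 L exceeds the ocean vessel limit of 1 L for Category CR.

No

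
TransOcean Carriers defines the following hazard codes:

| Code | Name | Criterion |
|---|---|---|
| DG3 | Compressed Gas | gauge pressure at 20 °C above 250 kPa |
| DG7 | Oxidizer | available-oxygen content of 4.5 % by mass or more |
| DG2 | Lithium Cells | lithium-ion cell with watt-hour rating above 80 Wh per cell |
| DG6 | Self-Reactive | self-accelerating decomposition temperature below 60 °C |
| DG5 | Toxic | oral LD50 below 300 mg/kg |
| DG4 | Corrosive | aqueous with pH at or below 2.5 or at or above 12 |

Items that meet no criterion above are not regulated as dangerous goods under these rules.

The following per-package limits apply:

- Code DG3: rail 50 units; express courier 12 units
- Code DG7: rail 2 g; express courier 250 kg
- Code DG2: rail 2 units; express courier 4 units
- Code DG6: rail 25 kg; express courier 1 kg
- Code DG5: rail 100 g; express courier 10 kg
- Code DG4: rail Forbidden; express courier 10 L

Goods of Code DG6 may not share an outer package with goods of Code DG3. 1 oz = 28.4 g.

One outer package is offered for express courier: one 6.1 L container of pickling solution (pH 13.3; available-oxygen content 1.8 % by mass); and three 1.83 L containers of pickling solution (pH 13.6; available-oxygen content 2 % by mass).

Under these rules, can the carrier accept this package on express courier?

No

With pH 13.3 (≥ 12), the pickling solution falls in Code DG4.
Pickling solution: pH 13.6 ≥ 12 → Code DG4 (Corrosive).
Code DG4 net quantity: 6.1 L + (three 1.83 L containers = 5.49 L) = 11.59 L.
11.59 L > 10 L (express courier limit, Code DG4) — over the limit.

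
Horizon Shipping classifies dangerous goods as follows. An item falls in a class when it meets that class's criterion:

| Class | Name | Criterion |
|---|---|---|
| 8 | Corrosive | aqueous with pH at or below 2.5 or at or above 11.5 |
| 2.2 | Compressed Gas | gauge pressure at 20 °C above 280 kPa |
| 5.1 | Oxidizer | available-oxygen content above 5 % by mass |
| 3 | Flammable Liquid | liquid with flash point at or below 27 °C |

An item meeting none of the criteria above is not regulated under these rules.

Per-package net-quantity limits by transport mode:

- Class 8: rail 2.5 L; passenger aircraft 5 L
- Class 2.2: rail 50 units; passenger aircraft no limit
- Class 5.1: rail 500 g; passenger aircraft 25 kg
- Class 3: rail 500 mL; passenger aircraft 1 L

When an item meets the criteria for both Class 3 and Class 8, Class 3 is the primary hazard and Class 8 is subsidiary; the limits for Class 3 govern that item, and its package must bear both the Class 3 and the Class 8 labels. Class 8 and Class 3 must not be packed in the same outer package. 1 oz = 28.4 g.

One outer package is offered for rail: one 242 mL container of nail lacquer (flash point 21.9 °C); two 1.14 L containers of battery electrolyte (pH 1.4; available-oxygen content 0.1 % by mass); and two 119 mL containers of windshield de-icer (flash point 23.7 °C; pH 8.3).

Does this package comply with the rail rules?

With flash point 21.9 °C (≤ 27 °C), the nail lacquer falls in Class 3.
The battery electrolyte has pH 1.4, which is ≤ 2.5, so it is Class 8 (Corrosive).
Windshield de-icer: flash point 23.7 °C ≤ 27 °C → Class 3 (Flammable Liquid).
Class 8 quantity: two 1.14 L containers = 2.28 L.
2.28 L is within the rail limit of 2.5 L for Class 8.
Class 3 net quantity: 242 mL + (two 119 mL containers = 238 mL) = 480 mL.
480 mL ≤ 500 mL (rail limit, Class 3) — within limit.
Class 8 and Class 3 may not share an outer package.

No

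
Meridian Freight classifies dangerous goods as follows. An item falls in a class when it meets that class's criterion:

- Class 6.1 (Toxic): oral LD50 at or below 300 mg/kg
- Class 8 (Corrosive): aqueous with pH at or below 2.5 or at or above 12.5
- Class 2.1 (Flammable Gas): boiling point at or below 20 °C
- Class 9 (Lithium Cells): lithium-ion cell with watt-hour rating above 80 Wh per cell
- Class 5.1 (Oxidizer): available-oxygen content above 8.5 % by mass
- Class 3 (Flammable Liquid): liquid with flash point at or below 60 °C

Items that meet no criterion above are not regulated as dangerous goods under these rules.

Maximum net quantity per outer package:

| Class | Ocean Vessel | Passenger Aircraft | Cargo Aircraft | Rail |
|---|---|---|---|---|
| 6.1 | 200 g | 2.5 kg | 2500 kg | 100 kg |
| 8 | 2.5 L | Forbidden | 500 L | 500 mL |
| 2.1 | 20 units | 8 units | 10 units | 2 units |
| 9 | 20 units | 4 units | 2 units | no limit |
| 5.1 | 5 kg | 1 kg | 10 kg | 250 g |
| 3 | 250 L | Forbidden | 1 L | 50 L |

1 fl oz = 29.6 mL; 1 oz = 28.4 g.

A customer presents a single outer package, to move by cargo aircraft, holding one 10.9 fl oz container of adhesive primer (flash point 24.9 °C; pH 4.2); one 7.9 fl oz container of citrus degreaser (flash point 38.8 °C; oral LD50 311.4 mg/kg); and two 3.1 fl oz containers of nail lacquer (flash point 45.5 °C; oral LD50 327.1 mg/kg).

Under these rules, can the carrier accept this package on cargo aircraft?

Adhesive primer: flash point 24.9 °C ≤ 60 °C → Class 3 (Flammable Liquid).
Citrus degreaser: flash point 38.8 °C ≤ 60 °C → Class 3 (Flammable Liquid).
Nail lacquer: flash point 45.5 °C ≤ 60 °C → Class 3 (Flammable Liquid).
Total Class 3: (one 10.9 fl oz container = 322.64 mL) + (one 7.9 fl oz container = 233.84 mL) + (two 3.1 fl oz containers = 183.52 mL) = 740 mL.
That is within the Class 3 cargo aircraft limit of 1 L.

Yes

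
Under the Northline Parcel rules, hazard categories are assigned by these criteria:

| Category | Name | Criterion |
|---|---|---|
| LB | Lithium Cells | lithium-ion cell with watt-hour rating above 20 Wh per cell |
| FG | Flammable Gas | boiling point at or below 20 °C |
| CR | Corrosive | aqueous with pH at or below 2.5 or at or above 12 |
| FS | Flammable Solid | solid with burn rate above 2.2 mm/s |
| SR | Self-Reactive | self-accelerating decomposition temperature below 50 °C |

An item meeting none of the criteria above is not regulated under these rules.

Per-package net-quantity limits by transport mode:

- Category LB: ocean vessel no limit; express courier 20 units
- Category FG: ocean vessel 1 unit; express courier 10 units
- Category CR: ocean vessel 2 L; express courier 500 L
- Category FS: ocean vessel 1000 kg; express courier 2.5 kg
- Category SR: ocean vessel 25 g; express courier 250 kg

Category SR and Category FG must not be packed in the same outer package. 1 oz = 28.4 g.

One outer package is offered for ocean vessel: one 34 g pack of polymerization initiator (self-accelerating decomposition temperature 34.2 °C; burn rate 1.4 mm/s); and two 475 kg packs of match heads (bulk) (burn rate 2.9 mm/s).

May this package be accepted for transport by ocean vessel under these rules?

No

The polymerization initiator has self-accelerating decomposition temperature 34.2 °C, which is < 50 °C, so it is Category SR (Self-Reactive).
The match heads (bulk) have burn rate 2.9 mm/s, which is > 2.2 mm/s, so they are Category FS (Flammable Solid).
Category SR quantity: 34 g.
34 g exceeds the ocean vessel limit of 25 g for Category SR.
Category FS quantity: two 475 kg packs = 950 kg.
That is within the Category FS ocean vessel limit of 1000 kg.
The segregation rule (Category SR with Category FG) does not apply to Category SR with Category FS.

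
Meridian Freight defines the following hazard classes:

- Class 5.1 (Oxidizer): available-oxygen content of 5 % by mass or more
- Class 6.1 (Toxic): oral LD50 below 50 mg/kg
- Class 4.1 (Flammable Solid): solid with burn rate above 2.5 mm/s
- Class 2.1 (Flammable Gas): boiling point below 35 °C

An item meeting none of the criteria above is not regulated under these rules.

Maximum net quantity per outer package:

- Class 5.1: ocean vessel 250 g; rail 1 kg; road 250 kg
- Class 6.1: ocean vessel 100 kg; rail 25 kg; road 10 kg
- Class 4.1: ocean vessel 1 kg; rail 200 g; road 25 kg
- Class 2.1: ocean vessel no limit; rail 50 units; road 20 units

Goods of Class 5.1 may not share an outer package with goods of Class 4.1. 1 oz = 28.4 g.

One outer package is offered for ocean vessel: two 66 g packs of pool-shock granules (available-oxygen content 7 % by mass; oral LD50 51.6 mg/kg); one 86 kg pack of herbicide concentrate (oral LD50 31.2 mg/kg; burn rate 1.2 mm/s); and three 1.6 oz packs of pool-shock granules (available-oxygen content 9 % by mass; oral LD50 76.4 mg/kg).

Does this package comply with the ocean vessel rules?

With available-oxygen content 7 % by mass (≥ 5 % by mass), the pool-shock granules fall in Class 5.1.
Herbicide concentrate: oral LD50 31.2 mg/kg < 50 mg/kg → Class 6.1 (Toxic).
Available-oxygen content 9 % by mass meets the Class 5.1 criterion (Oxidizer), so the pool-shock granules are Class 5.1.
Class 6.1 quantity: 86 kg.
86 kg ≤ 100 kg (ocean vessel limit, Class 6.1) — within limit.
Total Class 5.1: (two 66 g packs = 132 g) + (three 1.6 oz packs = 136.32 g) = 268.32 g.
268.32 g exceeds the ocean vessel limit of 250 g for Class 5.1.
The segregation rule (Class 5.1 with Class 4.1) does not apply to Class 6.1 with Class 5.1.

No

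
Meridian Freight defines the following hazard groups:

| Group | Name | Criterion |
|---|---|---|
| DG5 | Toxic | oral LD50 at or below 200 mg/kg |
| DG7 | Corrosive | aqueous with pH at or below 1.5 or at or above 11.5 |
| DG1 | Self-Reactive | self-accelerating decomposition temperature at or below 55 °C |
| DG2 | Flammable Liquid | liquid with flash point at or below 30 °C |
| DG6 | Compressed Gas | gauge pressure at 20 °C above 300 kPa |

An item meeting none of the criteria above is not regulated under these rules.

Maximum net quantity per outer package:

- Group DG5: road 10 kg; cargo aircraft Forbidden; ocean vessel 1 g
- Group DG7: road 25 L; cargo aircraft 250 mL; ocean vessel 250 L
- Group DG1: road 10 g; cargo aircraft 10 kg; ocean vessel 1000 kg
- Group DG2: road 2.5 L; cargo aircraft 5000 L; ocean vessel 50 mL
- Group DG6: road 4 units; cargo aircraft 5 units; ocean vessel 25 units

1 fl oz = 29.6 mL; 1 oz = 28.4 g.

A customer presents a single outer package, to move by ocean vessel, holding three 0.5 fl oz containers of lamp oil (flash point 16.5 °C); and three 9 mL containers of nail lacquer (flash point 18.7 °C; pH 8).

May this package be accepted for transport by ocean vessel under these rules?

Lamp oil: flash point 16.5 °C ≤ 30 °C → Group DG2 (Flammable Liquid).
Nail lacquer: flash point 18.7 °C ≤ 30 °C → Group DG2 (Flammable Liquid).
Group DG2 net quantity: (three 0.5 fl oz containers = 44.4 mL) + (three 9 mL containers = 27 mL) = 71.4 mL.
71.4 mL > 50 mL (ocean vessel limit, Group DG2) — over the limit.

No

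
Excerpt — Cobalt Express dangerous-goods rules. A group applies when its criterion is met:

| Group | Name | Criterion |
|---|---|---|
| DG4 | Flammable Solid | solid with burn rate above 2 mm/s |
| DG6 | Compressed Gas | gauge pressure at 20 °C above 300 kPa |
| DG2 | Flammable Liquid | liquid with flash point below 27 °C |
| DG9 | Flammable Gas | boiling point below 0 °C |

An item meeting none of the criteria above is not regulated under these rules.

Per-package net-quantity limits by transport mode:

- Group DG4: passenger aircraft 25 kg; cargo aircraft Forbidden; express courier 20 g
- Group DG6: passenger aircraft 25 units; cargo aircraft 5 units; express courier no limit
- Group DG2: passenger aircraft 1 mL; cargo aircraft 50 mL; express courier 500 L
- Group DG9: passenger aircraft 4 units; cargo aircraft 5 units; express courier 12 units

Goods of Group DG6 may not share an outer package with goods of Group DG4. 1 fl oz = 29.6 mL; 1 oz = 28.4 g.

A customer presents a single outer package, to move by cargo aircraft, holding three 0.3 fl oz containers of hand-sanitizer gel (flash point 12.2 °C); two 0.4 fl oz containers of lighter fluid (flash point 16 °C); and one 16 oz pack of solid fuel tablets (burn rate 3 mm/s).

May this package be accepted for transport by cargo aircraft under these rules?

No

With flash point 12.2 °C (< 27 °C), the hand-sanitizer gel falls in Group DG2.
Lighter fluid: flash point 16 °C < 27 °C → Group DG2 (Flammable Liquid).
Solid fuel tablets: burn rate 3 mm/s > 2 mm/s → Group DG4 (Flammable Solid).
Total Group DG2: (three 0.3 fl oz containers = 26.64 mL) + (two 0.4 fl oz containers = 23.68 mL) = 50.32 mL.
50.32 mL exceeds the cargo aircraft limit of 50 mL for Group DG2.
Group DG4 quantity: one 16 oz pack = 454.4 g.
Group DG4 is Forbidden by cargo aircraft.
The segregation rule (Group DG6 with Group DG4) does not apply to Group DG2 with Group DG4.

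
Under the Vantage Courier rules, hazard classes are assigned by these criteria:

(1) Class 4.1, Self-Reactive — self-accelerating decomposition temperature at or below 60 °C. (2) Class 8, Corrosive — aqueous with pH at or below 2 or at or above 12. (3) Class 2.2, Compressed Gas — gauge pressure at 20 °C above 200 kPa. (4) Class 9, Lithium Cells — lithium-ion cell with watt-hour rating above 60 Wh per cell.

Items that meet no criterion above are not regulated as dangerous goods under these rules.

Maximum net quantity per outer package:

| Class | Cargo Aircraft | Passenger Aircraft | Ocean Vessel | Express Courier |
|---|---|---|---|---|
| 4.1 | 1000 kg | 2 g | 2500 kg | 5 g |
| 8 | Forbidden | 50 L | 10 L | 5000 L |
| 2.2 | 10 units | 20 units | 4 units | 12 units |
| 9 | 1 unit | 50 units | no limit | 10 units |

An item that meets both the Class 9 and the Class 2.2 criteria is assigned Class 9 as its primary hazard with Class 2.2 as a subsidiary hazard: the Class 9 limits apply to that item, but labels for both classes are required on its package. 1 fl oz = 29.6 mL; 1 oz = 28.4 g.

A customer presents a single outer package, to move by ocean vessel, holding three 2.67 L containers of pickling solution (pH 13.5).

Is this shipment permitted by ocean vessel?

Yes

The pickling solution has pH 13.5, which is ≥ 12, so it is Class 8 (Corrosive).
Class 8 quantity: three 2.67 L containers = 8.01 L.
That is within the Class 8 ocean vessel limit of 10 L.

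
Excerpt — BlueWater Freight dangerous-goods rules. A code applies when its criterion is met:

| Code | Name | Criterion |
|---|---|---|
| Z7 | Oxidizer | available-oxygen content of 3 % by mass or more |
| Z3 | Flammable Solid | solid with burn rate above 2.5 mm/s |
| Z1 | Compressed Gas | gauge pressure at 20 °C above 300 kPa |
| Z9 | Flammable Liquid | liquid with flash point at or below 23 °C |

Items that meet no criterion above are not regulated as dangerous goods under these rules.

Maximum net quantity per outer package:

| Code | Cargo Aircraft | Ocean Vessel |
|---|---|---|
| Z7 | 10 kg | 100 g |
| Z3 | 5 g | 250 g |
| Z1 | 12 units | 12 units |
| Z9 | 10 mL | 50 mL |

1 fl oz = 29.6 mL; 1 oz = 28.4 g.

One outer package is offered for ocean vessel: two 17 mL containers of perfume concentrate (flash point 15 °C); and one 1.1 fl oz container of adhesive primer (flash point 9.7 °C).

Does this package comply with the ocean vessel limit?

The perfume concentrate has flash point 15 °C, which is ≤ 23 °C, so it is Code Z9 (Flammable Liquid).
Adhesive primer: flash point 9.7 °C ≤ 23 °C → Code Z9 (Flammable Liquid).
Code Z9 net quantity: (two 17 mL containers = 34 mL) + (one 1.1 fl oz container = 32.56 mL) = 66.56 mL.
66.56 mL exceeds the ocean vessel limit of 50 mL for Code Z9.

No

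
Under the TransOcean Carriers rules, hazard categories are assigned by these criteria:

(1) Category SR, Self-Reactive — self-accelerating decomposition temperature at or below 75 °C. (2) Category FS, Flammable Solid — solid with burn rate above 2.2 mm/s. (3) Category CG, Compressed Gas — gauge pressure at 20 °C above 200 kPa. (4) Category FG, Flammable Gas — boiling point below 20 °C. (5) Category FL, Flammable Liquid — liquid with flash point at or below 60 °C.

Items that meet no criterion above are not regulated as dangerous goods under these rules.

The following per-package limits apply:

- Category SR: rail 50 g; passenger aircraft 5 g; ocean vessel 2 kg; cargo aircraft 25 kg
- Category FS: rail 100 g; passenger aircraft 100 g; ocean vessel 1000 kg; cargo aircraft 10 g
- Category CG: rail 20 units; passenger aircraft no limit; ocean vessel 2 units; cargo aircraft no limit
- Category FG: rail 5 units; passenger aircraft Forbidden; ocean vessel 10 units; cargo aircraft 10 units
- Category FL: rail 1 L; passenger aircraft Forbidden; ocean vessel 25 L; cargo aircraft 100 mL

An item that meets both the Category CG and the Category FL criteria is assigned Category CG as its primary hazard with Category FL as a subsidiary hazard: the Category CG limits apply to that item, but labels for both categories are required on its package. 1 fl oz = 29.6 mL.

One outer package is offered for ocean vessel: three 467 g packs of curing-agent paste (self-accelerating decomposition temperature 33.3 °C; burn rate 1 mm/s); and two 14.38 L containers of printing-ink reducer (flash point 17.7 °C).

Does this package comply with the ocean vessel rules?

No

With self-accelerating decomposition temperature 33.3 °C (≤ 75 °C), the curing-agent paste falls in Category SR.
Printing-ink reducer: flash point 17.7 °C ≤ 60 °C → Category FL (Flammable Liquid).
Category FL quantity: two 14.38 L containers = 28.76 L.
28.76 L > 25 L (ocean vessel limit, Category FL) — over the limit.
Category SR quantity: three 467 g packs = 1.401 kg.
1.401 kg ≤ 2 kg (ocean vessel limit, Category SR) — within limit.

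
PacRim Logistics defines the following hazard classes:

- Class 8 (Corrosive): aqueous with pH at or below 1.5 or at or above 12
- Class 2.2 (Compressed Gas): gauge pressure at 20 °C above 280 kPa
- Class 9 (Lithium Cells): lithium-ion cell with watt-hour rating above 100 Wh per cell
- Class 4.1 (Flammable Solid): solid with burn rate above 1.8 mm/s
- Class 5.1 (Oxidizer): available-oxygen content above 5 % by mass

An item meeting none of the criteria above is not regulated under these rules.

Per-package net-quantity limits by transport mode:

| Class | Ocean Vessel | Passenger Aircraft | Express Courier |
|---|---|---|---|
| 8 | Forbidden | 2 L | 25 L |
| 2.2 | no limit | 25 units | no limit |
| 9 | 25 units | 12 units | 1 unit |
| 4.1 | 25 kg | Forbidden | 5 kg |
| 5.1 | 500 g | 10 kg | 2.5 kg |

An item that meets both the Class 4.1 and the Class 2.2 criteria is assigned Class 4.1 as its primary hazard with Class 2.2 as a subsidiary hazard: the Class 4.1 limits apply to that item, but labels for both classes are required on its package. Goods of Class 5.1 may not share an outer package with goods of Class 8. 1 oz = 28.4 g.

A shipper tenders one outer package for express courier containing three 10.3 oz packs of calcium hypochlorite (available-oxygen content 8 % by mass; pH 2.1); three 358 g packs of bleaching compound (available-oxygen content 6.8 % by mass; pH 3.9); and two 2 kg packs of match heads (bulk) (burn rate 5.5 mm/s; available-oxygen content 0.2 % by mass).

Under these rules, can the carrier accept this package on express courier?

Yes

Available-oxygen content 8 % by mass meets the Class 5.1 criterion (Oxidizer), so the calcium hypochlorite is Class 5.1.
Available-oxygen content 6.8 % by mass meets the Class 5.1 criterion (Oxidizer), so the bleaching compound is Class 5.1.
Burn rate 5.5 mm/s meets the Class 4.1 criterion (Flammable Solid), so the match heads (bulk) are Class 4.1.
Class 5.1 net quantity: (three 10.3 oz packs = 877.56 g) + (three 358 g packs = 1.074 kg) = 1951.56 g.
1951.56 g is within the express courier limit of 2.5 kg for Class 5.1.
Class 4.1 quantity: two 2 kg packs = 4 kg.
4 kg is within the express courier limit of 5 kg for Class 4.1.
The segregation rule (Class 5.1 with Class 8) does not apply to Class 5.1 with Class 4.1.
Every hazard class is within its express courier limit and no segregation rule is violated.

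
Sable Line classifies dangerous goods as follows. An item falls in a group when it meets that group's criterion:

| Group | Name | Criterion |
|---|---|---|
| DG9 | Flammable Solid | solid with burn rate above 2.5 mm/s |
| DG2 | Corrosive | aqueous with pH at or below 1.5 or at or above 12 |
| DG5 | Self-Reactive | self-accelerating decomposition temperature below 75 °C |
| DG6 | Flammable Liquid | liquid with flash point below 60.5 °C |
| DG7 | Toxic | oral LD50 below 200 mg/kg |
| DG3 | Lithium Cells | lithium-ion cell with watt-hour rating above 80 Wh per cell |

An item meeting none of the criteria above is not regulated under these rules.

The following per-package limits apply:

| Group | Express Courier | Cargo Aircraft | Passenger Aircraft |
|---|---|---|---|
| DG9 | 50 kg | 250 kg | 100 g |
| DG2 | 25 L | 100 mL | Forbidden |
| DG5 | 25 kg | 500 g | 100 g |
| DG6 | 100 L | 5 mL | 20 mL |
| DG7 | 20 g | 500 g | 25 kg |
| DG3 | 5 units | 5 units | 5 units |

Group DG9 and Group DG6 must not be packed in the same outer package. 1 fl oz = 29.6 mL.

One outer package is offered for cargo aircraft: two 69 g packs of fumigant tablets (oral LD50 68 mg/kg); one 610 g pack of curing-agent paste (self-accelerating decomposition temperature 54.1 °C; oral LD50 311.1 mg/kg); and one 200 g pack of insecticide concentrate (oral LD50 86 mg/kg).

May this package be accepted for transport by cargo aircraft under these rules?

No

Fumigant tablets: oral LD50 68 mg/kg < 200 mg/kg → Group DG7 (Toxic).
With self-accelerating decomposition temperature 54.1 °C (< 75 °C), the curing-agent paste falls in Group DG5.
Insecticide concentrate: oral LD50 86 mg/kg < 200 mg/kg → Group DG7 (Toxic).
Group DG5 quantity: 610 g.
610 g exceeds the cargo aircraft limit of 500 g for Group DG5.
Group DG7 net quantity: (two 69 g packs = 138 g) + 200 g = 338 g.
338 g ≤ 500 g (cargo aircraft limit, Group DG7) — within limit.
The segregation rule (Group DG9 with Group DG6) does not apply to Group DG5 with Group DG7.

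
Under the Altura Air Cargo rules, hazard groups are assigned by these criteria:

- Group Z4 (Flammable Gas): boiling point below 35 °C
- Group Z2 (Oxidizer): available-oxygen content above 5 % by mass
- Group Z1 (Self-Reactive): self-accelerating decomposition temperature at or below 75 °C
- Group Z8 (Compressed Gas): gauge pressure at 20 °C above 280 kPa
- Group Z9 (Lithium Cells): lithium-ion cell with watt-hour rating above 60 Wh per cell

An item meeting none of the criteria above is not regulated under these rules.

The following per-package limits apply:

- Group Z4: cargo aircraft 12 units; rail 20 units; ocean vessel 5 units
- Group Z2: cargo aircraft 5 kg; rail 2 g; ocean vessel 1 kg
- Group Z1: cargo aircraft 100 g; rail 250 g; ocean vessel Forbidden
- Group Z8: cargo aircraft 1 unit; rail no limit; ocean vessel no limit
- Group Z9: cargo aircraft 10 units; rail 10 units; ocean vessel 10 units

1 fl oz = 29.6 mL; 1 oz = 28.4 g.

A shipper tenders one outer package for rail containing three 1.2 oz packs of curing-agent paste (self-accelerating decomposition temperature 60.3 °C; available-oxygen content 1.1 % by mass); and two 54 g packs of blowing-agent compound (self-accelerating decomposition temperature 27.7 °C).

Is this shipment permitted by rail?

Yes

The curing-agent paste has self-accelerating decomposition temperature 60.3 °C, which is ≤ 75 °C, so it is Group Z1 (Self-Reactive).
With self-accelerating decomposition temperature 27.7 °C (≤ 75 °C), the blowing-agent compound falls in Group Z1.
Group Z1 net quantity: (three 1.2 oz packs = 102.24 g) + (two 54 g packs = 108 g) = 210.24 g.
210.24 g ≤ 250 g (rail limit, Group Z1) — within limit.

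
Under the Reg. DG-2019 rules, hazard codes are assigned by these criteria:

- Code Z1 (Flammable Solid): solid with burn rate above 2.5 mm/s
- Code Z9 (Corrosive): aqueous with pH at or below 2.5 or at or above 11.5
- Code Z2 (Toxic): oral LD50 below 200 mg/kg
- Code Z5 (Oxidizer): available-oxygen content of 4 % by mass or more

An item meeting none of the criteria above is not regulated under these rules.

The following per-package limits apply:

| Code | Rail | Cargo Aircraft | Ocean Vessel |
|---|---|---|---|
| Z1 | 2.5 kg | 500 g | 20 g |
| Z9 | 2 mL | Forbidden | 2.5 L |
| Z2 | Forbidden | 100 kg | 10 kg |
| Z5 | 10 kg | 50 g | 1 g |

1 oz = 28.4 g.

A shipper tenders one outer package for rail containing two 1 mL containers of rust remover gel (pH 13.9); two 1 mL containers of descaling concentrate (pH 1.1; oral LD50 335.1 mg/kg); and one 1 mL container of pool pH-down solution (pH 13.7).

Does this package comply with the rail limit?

pH 13.9 meets the Code Z9 criterion (Corrosive), so the rust remover gel is Code Z9.
The descaling concentrate has pH 1.1, which is ≤ 2.5, so it is Code Z9 (Corrosive).
pH 13.7 meets the Code Z9 criterion (Corrosive), so the pool pH-down solution is Code Z9.
Code Z9 net quantity: (two 1 mL containers = 2 mL) + (two 1 mL containers = 2 mL) + 1 mL = 5 mL.
5 mL exceeds the rail limit of 2 mL for Code Z9.

No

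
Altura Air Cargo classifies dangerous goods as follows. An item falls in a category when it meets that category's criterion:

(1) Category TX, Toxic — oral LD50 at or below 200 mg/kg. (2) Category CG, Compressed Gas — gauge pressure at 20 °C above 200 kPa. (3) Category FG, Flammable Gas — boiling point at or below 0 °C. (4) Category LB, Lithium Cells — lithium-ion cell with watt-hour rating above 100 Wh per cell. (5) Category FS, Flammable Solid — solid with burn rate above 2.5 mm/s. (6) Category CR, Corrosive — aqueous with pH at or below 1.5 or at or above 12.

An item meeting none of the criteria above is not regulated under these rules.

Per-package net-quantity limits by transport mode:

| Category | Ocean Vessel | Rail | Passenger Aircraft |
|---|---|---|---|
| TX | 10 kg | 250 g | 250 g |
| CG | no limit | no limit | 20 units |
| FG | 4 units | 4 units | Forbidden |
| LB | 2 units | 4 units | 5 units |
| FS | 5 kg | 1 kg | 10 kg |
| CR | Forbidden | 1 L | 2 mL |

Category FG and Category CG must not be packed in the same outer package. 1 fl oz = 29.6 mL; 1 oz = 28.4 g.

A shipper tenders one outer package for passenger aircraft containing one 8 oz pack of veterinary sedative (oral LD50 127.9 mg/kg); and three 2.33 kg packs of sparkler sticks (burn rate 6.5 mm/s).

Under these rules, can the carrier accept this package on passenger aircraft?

The veterinary sedative has oral LD50 127.9 mg/kg, which is ≤ 200 mg/kg, so it is Category TX (Toxic).
The sparkler sticks have burn rate 6.5 mm/s, which is > 2.5 mm/s, so they are Category FS (Flammable Solid).
Category FS quantity: three 2.33 kg packs = 6.99 kg.
6.99 kg ≤ 10 kg (passenger aircraft limit, Category FS) — within limit.
Category TX quantity: one 8 oz pack = 227.2 g.
227.2 g ≤ 250 g (passenger aircraft limit, Category TX) — within limit.
The segregation rule (Category FG with Category CG) does not apply to Category FS with Category TX.
Every hazard category is within its passenger aircraft limit and no segregation rule is violated.

Yes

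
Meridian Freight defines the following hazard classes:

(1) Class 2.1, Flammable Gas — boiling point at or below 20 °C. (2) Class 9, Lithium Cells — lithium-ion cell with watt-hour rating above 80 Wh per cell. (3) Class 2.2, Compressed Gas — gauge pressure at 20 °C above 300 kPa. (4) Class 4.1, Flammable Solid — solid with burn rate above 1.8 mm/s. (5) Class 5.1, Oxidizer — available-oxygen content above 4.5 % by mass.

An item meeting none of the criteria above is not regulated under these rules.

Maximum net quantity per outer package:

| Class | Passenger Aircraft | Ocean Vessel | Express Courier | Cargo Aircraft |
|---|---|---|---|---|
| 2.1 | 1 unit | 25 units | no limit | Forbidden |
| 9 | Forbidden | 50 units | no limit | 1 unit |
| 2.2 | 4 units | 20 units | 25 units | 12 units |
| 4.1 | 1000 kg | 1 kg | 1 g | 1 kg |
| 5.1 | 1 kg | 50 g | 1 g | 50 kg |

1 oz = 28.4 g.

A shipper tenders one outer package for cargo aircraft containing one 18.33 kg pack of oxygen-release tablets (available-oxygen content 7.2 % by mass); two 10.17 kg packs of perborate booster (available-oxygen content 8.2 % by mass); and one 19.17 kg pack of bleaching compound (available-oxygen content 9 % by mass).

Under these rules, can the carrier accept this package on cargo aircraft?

No

Available-oxygen content 7.2 % by mass meets the Class 5.1 criterion (Oxidizer), so the oxygen-release tablets are Class 5.1.
With available-oxygen content 8.2 % by mass (> 4.5 % by mass), the perborate booster falls in Class 5.1.
Bleaching compound: available-oxygen content 9 % by mass > 4.5 % by mass → Class 5.1 (Oxidizer).
Class 5.1 net quantity: 18.33 kg + (two 10.17 kg packs = 20.34 kg) + 19.17 kg = 57.84 kg.
That exceeds the Class 5.1 cargo aircraft limit of 50 kg.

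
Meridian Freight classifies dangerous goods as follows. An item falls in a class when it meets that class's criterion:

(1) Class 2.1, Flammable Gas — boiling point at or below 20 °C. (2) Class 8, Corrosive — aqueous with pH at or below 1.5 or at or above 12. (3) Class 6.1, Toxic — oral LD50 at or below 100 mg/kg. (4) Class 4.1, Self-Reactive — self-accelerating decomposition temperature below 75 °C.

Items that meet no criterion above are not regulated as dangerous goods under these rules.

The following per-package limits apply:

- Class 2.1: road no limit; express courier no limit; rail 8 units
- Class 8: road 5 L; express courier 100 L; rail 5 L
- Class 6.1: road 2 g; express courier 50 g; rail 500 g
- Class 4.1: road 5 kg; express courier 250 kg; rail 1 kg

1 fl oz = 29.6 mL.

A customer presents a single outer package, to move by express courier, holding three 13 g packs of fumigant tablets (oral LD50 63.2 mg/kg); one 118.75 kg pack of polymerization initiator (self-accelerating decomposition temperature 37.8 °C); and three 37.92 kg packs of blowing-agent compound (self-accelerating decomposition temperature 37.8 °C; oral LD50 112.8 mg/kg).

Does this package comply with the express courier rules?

Yes

With oral LD50 63.2 mg/kg (≤ 100 mg/kg), the fumigant tablets fall in Class 6.1.
Polymerization initiator: self-accelerating decomposition temperature 37.8 °C < 75 °C → Class 4.1 (Self-Reactive).
The blowing-agent compound has self-accelerating decomposition temperature 37.8 °C, which is < 75 °C, so it is Class 4.1 (Self-Reactive).
Class 4.1 net quantity: 118.75 kg + (three 37.92 kg packs = 113.76 kg) = 232.51 kg.
232.51 kg is within the express courier limit of 250 kg for Class 4.1.
Class 6.1 quantity: three 13 g packs = 39 g.
That is within the Class 6.1 express courier limit of 50 g.
Every hazard class is within its express courier limit and no segregation rule is violated.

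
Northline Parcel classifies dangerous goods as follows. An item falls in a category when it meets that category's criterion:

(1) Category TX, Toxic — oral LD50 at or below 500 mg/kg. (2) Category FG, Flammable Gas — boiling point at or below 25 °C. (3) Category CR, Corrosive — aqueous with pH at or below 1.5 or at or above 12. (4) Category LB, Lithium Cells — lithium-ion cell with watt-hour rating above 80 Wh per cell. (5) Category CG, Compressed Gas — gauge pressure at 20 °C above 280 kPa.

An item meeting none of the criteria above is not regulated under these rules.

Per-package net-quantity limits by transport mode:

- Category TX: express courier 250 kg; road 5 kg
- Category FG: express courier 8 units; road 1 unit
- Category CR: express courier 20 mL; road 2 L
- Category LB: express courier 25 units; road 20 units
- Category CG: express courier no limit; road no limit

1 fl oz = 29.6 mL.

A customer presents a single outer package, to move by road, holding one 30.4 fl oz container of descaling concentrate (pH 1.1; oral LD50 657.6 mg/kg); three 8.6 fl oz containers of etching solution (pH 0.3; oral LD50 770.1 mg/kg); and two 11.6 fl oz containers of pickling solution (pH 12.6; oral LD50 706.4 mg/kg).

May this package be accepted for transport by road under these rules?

The descaling concentrate has pH 1.1, which is ≤ 1.5, so it is Category CR (Corrosive).
The etching solution has pH 0.3, which is ≤ 1.5, so it is Category CR (Corrosive).
With pH 12.6 (≥ 12), the pickling solution falls in Category CR.
Total Category CR: (one 30.4 fl oz container = 899.84 mL) + (three 8.6 fl oz containers = 763.68 mL) + (two 11.6 fl oz containers = 686.72 mL) = 2350.24 mL.
That exceeds the Category CR road limit of 2 L.

No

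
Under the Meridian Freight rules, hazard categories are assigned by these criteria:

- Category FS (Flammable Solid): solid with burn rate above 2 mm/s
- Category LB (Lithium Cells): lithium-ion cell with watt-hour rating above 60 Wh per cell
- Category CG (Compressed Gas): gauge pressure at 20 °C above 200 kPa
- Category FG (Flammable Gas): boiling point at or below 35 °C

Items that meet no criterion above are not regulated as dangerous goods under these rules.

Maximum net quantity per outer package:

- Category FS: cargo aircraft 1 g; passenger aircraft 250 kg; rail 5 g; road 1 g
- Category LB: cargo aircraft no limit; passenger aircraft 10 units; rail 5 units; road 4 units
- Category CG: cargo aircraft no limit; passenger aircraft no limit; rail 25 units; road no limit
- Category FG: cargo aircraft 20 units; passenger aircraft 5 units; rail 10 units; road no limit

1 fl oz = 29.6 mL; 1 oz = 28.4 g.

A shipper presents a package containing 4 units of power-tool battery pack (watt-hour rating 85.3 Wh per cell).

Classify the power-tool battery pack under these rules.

With watt-hour rating 85.3 Wh per cell (> 60 Wh per cell), the power-tool battery pack falls in Category LB.

Category LB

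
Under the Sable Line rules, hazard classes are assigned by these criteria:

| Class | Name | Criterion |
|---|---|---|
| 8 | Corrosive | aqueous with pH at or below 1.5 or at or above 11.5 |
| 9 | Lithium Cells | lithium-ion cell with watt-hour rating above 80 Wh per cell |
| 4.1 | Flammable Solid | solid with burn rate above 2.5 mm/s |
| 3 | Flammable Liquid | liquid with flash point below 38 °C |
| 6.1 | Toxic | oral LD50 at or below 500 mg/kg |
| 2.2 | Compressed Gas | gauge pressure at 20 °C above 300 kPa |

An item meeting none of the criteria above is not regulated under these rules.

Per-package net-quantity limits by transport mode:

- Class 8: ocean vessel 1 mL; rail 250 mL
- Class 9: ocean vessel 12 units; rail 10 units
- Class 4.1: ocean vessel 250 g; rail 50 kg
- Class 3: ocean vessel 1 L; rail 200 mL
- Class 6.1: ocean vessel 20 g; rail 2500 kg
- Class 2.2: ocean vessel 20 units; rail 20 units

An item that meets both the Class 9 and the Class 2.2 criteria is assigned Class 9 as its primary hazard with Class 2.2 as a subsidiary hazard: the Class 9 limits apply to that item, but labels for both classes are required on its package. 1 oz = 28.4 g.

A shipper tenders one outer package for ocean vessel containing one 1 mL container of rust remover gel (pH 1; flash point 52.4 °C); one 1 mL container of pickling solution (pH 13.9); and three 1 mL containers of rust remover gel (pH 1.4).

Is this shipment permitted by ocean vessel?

No

The rust remover gel has pH 1, which is ≤ 1.5, so it is Class 8 (Corrosive).
Pickling solution: pH 13.9 ≥ 11.5 → Class 8 (Corrosive).
Rust remover gel: pH 1.4 ≤ 1.5 → Class 8 (Corrosive).
Total Class 8: 1 mL + 1 mL + (three 1 mL containers = 3 mL) = 5 mL.
That exceeds the Class 8 ocean vessel limit of 1 mL.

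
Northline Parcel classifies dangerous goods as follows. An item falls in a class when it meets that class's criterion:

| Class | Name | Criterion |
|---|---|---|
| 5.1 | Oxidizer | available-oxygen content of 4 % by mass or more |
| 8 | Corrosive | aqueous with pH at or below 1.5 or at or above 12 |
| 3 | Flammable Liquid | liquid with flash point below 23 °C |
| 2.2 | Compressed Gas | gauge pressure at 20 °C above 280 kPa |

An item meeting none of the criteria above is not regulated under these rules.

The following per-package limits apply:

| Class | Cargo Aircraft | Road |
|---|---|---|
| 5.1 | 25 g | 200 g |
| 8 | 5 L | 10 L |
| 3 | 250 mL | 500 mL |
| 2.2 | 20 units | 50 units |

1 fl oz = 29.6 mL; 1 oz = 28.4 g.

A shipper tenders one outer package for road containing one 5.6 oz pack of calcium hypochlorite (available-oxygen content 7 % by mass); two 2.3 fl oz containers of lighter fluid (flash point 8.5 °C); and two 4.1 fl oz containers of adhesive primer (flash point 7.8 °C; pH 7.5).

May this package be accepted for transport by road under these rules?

Yes

Calcium hypochlorite: available-oxygen content 7 % by mass ≥ 4 % by mass → Class 5.1 (Oxidizer).
The lighter fluid has flash point 8.5 °C, which is < 23 °C, so it is Class 3 (Flammable Liquid).
Adhesive primer: flash point 7.8 °C < 23 °C → Class 3 (Flammable Liquid).
Total Class 3: (two 2.3 fl oz containers = 136.16 mL) + (two 4.1 fl oz containers = 242.72 mL) = 378.88 mL.
378.88 mL is within the road limit of 500 mL for Class 3.
Class 5.1 quantity: one 5.6 oz pack = 159.04 g.
159.04 g ≤ 200 g (road limit, Class 5.1) — within limit.
Every hazard class is within its road limit and no segregation rule is violated.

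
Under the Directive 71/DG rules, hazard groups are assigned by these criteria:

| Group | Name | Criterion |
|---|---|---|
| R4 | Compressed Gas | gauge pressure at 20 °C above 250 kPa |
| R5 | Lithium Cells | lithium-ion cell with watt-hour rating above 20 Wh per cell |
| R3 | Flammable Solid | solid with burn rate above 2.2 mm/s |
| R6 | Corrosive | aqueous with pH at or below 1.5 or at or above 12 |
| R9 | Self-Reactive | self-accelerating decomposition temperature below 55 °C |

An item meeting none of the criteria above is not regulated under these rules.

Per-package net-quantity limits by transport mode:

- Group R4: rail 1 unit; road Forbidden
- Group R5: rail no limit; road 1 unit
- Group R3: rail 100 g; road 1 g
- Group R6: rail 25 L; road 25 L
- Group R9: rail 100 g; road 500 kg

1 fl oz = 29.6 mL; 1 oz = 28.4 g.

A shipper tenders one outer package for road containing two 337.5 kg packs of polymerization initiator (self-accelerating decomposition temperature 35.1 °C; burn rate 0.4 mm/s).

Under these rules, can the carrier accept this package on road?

Self-accelerating decomposition temperature 35.1 °C meets the Group R9 criterion (Self-Reactive), so the polymerization initiator is Group R9.
Group R9 quantity: two 337.5 kg packs = 675 kg.
That exceeds the Group R9 road limit of 500 kg.

No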